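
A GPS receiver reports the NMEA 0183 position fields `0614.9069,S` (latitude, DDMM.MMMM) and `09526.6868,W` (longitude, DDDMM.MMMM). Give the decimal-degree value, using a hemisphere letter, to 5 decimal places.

6.24845° S, 95.44478° W

Latitude: split at 2 digits → 06° and 14.9069′; 6 + 14.9069/60 = 6.248448
λ: degrees = first 3 digits = 95, minutes = 26.6868; 95 + 26.6868/60 = 95.444780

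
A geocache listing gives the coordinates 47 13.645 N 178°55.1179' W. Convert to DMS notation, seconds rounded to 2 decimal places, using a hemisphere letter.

47°13′38.70″ N, 178°55′7.07″ W

φ: fractional minutes 0.64500 × 60 = 38.7000″
Lon: fractional minutes 0.11790 × 60 = 7.0740″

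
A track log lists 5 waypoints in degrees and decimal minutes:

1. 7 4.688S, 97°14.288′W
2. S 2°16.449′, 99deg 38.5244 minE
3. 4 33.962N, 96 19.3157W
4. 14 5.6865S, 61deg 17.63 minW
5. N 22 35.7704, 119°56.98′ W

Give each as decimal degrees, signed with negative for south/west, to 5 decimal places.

1. -7.07813, -97.23813
2. -2.27415, 99.64207
3. 4.56603, -96.32193
4. -14.09478, -61.29383
5. 22.59617, -119.94967

Point 1:
  Lat: 4.688′ = 0.078133°; total 7.078133
  S → negative
  Lon: 14.288′ = 0.238133°; total 97.238133
  W → negative
Point 2:
  Lat: 2 + 16.449/60 = 2.274150
  S → negative
  Longitude: 38.5244′ = 0.642073°; total 99.642073
  E → positive
Point 3:
  Latitude: 4 + 33.962/60 = 4.566033
  N ⇒ keep positive
  λ: 96 + 19.3157/60 = 96.321928
  W → negative
Point 4:
  φ: 5.6865′ = 0.094775°; total 14.094775
  S ⇒ negate
  Longitude: 61 + 17.63/60 = 61.293833
  W ⇒ negate
Point 5:
  φ: 22 + 35.7704/60 = 22.596173
  N → positive
  λ: 56.98′ = 0.949667°; total 119.949667
  W ⇒ negate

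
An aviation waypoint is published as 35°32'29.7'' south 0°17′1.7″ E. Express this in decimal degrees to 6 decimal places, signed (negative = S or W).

φ: 35 + 32/60 + 29.7/3600 = 35.5415833
S ⇒ negate
λ: 0 + 17/60 + 1.7/3600 = 0.2838056
E → positive

-35.541583, 0.283806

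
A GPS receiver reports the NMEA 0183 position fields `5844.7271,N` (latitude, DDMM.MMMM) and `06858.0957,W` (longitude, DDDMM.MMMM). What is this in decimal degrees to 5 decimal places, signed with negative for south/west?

58.74545, -68.96826

φ: degrees = first 2 digits = 58, minutes = 44.7271; 58 + 44.7271/60 = 58.745452
N → positive
Lon: degrees = first 3 digits = 68, minutes = 58.0957; 68 + 58.0957/60 = 68.968262
W ⇒ negate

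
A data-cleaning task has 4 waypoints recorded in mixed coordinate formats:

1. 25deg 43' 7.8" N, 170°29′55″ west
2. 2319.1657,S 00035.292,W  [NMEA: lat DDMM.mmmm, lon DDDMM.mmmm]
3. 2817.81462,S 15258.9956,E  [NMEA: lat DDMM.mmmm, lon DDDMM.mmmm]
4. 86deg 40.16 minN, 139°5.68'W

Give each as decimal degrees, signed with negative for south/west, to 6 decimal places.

Point 1:
  Lat: 25 + 43/60 + 7.8/3600 = 25.7188333
  N → positive
  Longitude: 29′ + 55″ = 29.91667′; 170 + 29.91667/60 = 170.4986111
  hemisphere W, so the sign is −
Point 2:
  φ: split at 2 digits → 23° and 19.1657′; 23 + 19.1657/60 = 23.3194283
  S ⇒ negate
  Lon: degrees = first 3 digits = 0, minutes = 35.292; 0 + 35.292/60 = 0.5882000
  W → negative
Point 3:
  φ: degrees = first 2 digits = 28, minutes = 17.81462; 28 + 17.81462/60 = 28.2969103
  hemisphere S, so the sign is −
  Longitude: degrees = first 3 digits = 152, minutes = 58.9956; 152 + 58.9956/60 = 152.9832600
  E ⇒ keep positive
Point 4:
  Lat: 40.16′ = 0.669333°; total 86.6693333
  N → positive
  Lon: 139 + 5.68/60 = 139.0946667
  W ⇒ negate

1. 25.718833, -170.498611
2. -23.319428, -0.588200
3. -28.296910, 152.983260
4. 86.669333, -139.094667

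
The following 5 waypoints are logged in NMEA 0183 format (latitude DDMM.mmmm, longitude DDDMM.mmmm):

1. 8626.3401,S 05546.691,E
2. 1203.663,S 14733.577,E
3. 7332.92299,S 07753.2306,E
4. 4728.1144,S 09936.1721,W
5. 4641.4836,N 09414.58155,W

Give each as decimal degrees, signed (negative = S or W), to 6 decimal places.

1. -86.439002, 55.778183
2. -12.061050, 147.559617
3. -73.548717, 77.887177
4. -47.468573, -99.602868
5. 46.691393, -94.243026

Point 1:
  Latitude: split at 2 digits → 86° and 26.3401′; 86 + 26.3401/60 = 86.4390017
  S ⇒ negate
  Longitude: split at 3 digits → 055° and 46.691′; 55 + 46.691/60 = 55.7781833
  E ⇒ keep positive
Point 2:
  Lat: degrees = first 2 digits = 12, minutes = 3.663; 12 + 3.663/60 = 12.0610500
  hemisphere S, so the sign is −
  Lon: split at 3 digits → 147° and 33.577′; 147 + 33.577/60 = 147.5596167
  E → positive
Point 3:
  φ: split at 2 digits → 73° and 32.92299′; 73 + 32.92299/60 = 73.5487165
  S ⇒ negate
  Lon: split at 3 digits → 077° and 53.2306′; 77 + 53.2306/60 = 77.8871767
  E → positive
Point 4:
  Lat: degrees = first 2 digits = 47, minutes = 28.1144; 47 + 28.1144/60 = 47.4685733
  hemisphere S, so the sign is −
  Lon: split at 3 digits → 099° and 36.1721′; 99 + 36.1721/60 = 99.6028683
  W ⇒ negate
Point 5:
  Lat: split at 2 digits → 46° and 41.4836′; 46 + 41.4836/60 = 46.6913933
  N → positive
  Longitude: degrees = first 3 digits = 94, minutes = 14.58155; 94 + 14.58155/60 = 94.2430258
  W ⇒ negate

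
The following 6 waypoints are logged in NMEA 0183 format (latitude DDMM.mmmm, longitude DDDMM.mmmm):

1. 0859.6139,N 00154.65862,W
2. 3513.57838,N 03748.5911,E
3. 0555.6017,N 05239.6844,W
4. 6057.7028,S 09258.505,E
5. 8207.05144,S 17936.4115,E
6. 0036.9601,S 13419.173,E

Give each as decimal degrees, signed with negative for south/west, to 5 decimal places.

Point 1:
  φ: split at 2 digits → 08° and 59.6139′; 8 + 59.6139/60 = 8.993565
  N → positive
  Lon: degrees = first 3 digits = 1, minutes = 54.65862; 1 + 54.65862/60 = 1.910977
  W → negative
Point 2:
  Lat: degrees = first 2 digits = 35, minutes = 13.57838; 35 + 13.57838/60 = 35.226306
  N → positive
  Longitude: degrees = first 3 digits = 37, minutes = 48.5911; 37 + 48.5911/60 = 37.809852
  E ⇒ keep positive
Point 3:
  Lat: degrees = first 2 digits = 5, minutes = 55.6017; 5 + 55.6017/60 = 5.926695
  N ⇒ keep positive
  Longitude: split at 3 digits → 052° and 39.6844′; 52 + 39.6844/60 = 52.661407
  W → negative
Point 4:
  φ: degrees = first 2 digits = 60, minutes = 57.7028; 60 + 57.7028/60 = 60.961713
  S ⇒ negate
  Longitude: degrees = first 3 digits = 92, minutes = 58.505; 92 + 58.505/60 = 92.975083
  E → positive
Point 5:
  φ: degrees = first 2 digits = 82, minutes = 7.05144; 82 + 7.05144/60 = 82.117524
  S → negative
  λ: degrees = first 3 digits = 179, minutes = 36.4115; 179 + 36.4115/60 = 179.606858
  E → positive
Point 6:
  Lat: degrees = first 2 digits = 0, minutes = 36.9601; 0 + 36.9601/60 = 0.616002
  hemisphere S, so the sign is −
  λ: split at 3 digits → 134° and 19.173′; 134 + 19.173/60 = 134.319550
  E ⇒ keep positive

1. 8.99357, -1.91098
2. 35.22631, 37.80985
3. 5.92670, -52.66141
4. -60.96171, 92.97508
5. -82.11752, 179.60686
6. -0.61600, 134.31955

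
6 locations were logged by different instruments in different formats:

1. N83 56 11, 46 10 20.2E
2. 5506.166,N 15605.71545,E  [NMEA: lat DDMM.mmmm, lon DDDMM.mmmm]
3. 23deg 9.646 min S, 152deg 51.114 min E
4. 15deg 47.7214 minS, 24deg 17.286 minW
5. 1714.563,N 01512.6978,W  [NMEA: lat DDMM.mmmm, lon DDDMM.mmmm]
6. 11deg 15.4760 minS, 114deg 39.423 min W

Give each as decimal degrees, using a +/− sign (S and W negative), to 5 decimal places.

1. 83.93639, 46.17228
2. 55.10277, 156.09526
3. -23.16077, 152.85190
4. -15.79536, -24.28810
5. 17.24272, -15.21163
6. -11.25793, -114.65705

Point 1:
  φ: 56′ + 11″ = 56.18333′; 83 + 56.18333/60 = 83.936389
  N ⇒ keep positive
  Longitude: 46 + 10/60 + 20.2/3600 = 46.172278
  E → positive
Point 2:
  Lat: split at 2 digits → 55° and 6.166′; 55 + 6.166/60 = 55.102767
  N ⇒ keep positive
  Longitude: degrees = first 3 digits = 156, minutes = 5.71545; 156 + 5.71545/60 = 156.095258
  E ⇒ keep positive
Point 3:
  Latitude: 9.646′ = 0.160767°; total 23.160767
  S → negative
  Longitude: 51.114′ = 0.851900°; total 152.851900
  E → positive
Point 4:
  Lat: 47.7214′ = 0.795357°; total 15.795357
  S ⇒ negate
  Longitude: 17.286′ = 0.288100°; total 24.288100
  hemisphere W, so the sign is −
Point 5:
  φ: split at 2 digits → 17° and 14.563′; 17 + 14.563/60 = 17.242717
  N ⇒ keep positive
  λ: split at 3 digits → 015° and 12.6978′; 15 + 12.6978/60 = 15.211630
  W → negative
Point 6:
  φ: 11 + 15.476/60 = 11.257933
  hemisphere S, so the sign is −
  Longitude: 114 + 39.423/60 = 114.657050
  W ⇒ negate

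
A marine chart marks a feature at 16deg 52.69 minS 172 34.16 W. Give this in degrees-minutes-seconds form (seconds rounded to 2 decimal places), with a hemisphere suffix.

φ: fractional minutes 0.69000 × 60 = 41.4000″
Longitude: fractional minutes 0.16000 × 60 = 9.6000″

16°52′41.40″ S, 172°34′9.60″ W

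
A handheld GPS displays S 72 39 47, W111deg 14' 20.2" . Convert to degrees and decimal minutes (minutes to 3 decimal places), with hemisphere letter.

φ: 39 + 47/60 = 39.78333′
λ: 14 + 20.2/60 = 14.33667′

72° 39.783′ S, 111° 14.337′ W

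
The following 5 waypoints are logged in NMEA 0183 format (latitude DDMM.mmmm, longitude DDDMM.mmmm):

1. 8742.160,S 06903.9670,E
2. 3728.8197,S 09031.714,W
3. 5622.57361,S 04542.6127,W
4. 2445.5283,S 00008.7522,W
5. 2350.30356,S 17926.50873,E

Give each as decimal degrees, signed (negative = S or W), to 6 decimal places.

1. -87.702667, 69.066117
2. -37.480328, -90.528567
3. -56.376227, -45.710212
4. -24.758805, -0.145870
5. -23.838393, 179.441812

Point 1:
  Lat: degrees = first 2 digits = 87, minutes = 42.16; 87 + 42.16/60 = 87.7026667
  S → negative
  λ: split at 3 digits → 069° and 3.967′; 69 + 3.967/60 = 69.0661167
  E → positive
Point 2:
  φ: split at 2 digits → 37° and 28.8197′; 37 + 28.8197/60 = 37.4803283
  hemisphere S, so the sign is −
  Lon: degrees = first 3 digits = 90, minutes = 31.714; 90 + 31.714/60 = 90.5285667
  W ⇒ negate
Point 3:
  Latitude: degrees = first 2 digits = 56, minutes = 22.57361; 56 + 22.57361/60 = 56.3762268
  hemisphere S, so the sign is −
  Lon: split at 3 digits → 045° and 42.6127′; 45 + 42.6127/60 = 45.7102117
  W ⇒ negate
Point 4:
  Latitude: split at 2 digits → 24° and 45.5283′; 24 + 45.5283/60 = 24.7588050
  S → negative
  Lon: split at 3 digits → 000° and 8.7522′; 0 + 8.7522/60 = 0.1458700
  W → negative
Point 5:
  Latitude: degrees = first 2 digits = 23, minutes = 50.30356; 23 + 50.30356/60 = 23.8383927
  hemisphere S, so the sign is −
  Longitude: split at 3 digits → 179° and 26.50873′; 179 + 26.50873/60 = 179.4418122
  E → positive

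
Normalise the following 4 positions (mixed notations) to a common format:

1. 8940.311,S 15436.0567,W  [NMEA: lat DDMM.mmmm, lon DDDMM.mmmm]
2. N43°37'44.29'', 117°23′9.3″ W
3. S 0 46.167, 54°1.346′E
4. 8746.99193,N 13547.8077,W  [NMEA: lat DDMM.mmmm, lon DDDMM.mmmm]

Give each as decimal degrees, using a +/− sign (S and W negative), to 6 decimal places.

1. -89.671850, -154.600945
2. 43.628969, -117.385917
3. -0.769450, 54.022433
4. 87.783199, -135.796795

Point 1:
  φ: split at 2 digits → 89° and 40.311′; 89 + 40.311/60 = 89.6718500
  S ⇒ negate
  Longitude: degrees = first 3 digits = 154, minutes = 36.0567; 154 + 36.0567/60 = 154.6009450
  W ⇒ negate
Point 2:
  φ: 37′ + 44.29″ = 37.73817′; 43 + 37.73817/60 = 43.6289694
  N → positive
  Longitude: 117 + 23/60 + 9.3/3600 = 117.3859167
  W → negative
Point 3:
  Latitude: 0 + 46.167/60 = 0.7694500
  hemisphere S, so the sign is −
  Lon: 1.346′ = 0.022433°; total 54.0224333
  E ⇒ keep positive
Point 4:
  φ: degrees = first 2 digits = 87, minutes = 46.99193; 87 + 46.99193/60 = 87.7831988
  N ⇒ keep positive
  Longitude: split at 3 digits → 135° and 47.8077′; 135 + 47.8077/60 = 135.7967950
  hemisphere W, so the sign is −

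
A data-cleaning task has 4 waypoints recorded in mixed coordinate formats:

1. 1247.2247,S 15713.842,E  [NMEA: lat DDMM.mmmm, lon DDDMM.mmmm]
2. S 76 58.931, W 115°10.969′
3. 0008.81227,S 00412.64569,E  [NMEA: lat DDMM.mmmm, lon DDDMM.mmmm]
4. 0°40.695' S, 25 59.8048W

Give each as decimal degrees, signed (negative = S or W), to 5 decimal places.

Point 1:
  Lat: split at 2 digits → 12° and 47.2247′; 12 + 47.2247/60 = 12.787078
  hemisphere S, so the sign is −
  λ: degrees = first 3 digits = 157, minutes = 13.842; 157 + 13.842/60 = 157.230700
  E → positive
Point 2:
  Lat: 58.931′ = 0.982183°; total 76.982183
  S ⇒ negate
  Longitude: 115 + 10.969/60 = 115.182817
  W ⇒ negate
Point 3:
  Latitude: split at 2 digits → 00° and 8.81227′; 0 + 8.81227/60 = 0.146871
  S ⇒ negate
  λ: split at 3 digits → 004° and 12.64569′; 4 + 12.64569/60 = 4.210762
  E → positive
Point 4:
  Latitude: 0 + 40.695/60 = 0.678250
  S ⇒ negate
  Lon: 25 + 59.8048/60 = 25.996747
  W → negative

1. -12.78708, 157.23070
2. -76.98218, -115.18282
3. -0.14687, 4.21076
4. -0.67825, -25.99675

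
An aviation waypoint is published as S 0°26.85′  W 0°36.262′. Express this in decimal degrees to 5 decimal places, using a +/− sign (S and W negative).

φ: 0 + 26.85/60 = 0.447500
S → negative
Longitude: 0 + 36.262/60 = 0.604367
W ⇒ negate

-0.44750, -0.60437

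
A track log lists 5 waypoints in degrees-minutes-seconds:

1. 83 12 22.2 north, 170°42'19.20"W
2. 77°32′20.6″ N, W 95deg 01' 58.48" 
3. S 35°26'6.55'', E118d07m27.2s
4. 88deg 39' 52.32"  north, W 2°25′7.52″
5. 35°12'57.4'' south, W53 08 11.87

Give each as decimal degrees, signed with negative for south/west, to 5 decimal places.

Point 1:
  Lat: 83 + 12/60 + 22.2/3600 = 83.206167
  N → positive
  Lon: 42′ + 19.2″ = 42.32000′; 170 + 42.32000/60 = 170.705333
  W ⇒ negate
Point 2:
  φ: 32′ + 20.6″ = 32.34333′; 77 + 32.34333/60 = 77.539056
  N → positive
  Lon: 1′ + 58.48″ = 1.97467′; 95 + 1.97467/60 = 95.032911
  W → negative
Point 3:
  Lat: 35 + 26/60 + 6.55/3600 = 35.435153
  S ⇒ negate
  Lon: 118 + 7/60 + 27.2/3600 = 118.124222
  E → positive
Point 4:
  φ: 39′ + 52.32″ = 39.87200′; 88 + 39.87200/60 = 88.664533
  N → positive
  Lon: 2° + 25/60 + 7.52/3600 = 2 + 0.416667 + 0.002089 = 2.418756
  W ⇒ negate
Point 5:
  φ: 12′ + 57.4″ = 12.95667′; 35 + 12.95667/60 = 35.215944
  S → negative
  Longitude: 53 + 8/60 + 11.87/3600 = 53.136631
  W → negative

1. 83.20617, -170.70533
2. 77.53906, -95.03291
3. -35.43515, 118.12422
4. 88.66453, -2.41876
5. -35.21594, -53.13663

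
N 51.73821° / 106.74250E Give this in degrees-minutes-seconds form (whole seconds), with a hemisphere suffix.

φ: whole degrees 51; 44.29260′ → 44′ and 17.56″
λ: 0.742500° → 44.55000′; 0.55000 × 60 = 33.00″

51°44′18″ N, 106°44′33″ E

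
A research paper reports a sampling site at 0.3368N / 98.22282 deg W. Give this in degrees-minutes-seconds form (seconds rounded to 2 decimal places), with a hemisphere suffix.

φ: whole degrees 0; 20.20800′ → 20′ and 12.4800″
Lon: whole degrees 98; 13.36920′ → 13′ and 22.1520″

0°20′12.48″ N, 98°13′22.15″ W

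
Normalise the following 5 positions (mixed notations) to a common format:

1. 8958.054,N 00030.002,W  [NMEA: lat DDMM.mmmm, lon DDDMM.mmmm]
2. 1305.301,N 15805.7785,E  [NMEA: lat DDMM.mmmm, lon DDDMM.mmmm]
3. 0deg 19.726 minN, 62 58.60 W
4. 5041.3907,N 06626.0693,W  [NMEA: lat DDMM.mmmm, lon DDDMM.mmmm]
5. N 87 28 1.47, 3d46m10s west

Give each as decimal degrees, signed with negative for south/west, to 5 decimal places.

1. 89.96757, -0.50003
2. 13.08835, 158.09631
3. 0.32877, -62.97667
4. 50.68985, -66.43449
5. 87.46708, -3.76944

Point 1:
  Lat: degrees = first 2 digits = 89, minutes = 58.054; 89 + 58.054/60 = 89.967567
  N ⇒ keep positive
  Lon: degrees = first 3 digits = 0, minutes = 30.002; 0 + 30.002/60 = 0.500033
  W ⇒ negate
Point 2:
  φ: split at 2 digits → 13° and 5.301′; 13 + 5.301/60 = 13.088350
  N → positive
  Lon: degrees = first 3 digits = 158, minutes = 5.7785; 158 + 5.7785/60 = 158.096308
  E → positive
Point 3:
  φ: 19.726′ = 0.328767°; total 0.328767
  N ⇒ keep positive
  Lon: 58.6′ = 0.976667°; total 62.976667
  W → negative
Point 4:
  Latitude: split at 2 digits → 50° and 41.3907′; 50 + 41.3907/60 = 50.689845
  N ⇒ keep positive
  Lon: degrees = first 3 digits = 66, minutes = 26.0693; 66 + 26.0693/60 = 66.434488
  hemisphere W, so the sign is −
Point 5:
  φ: 87° + 28/60 + 1.47/3600 = 87 + 0.466667 + 0.000408 = 87.467075
  N ⇒ keep positive
  λ: 3 + 46/60 + 10/3600 = 3.769444
  W → negative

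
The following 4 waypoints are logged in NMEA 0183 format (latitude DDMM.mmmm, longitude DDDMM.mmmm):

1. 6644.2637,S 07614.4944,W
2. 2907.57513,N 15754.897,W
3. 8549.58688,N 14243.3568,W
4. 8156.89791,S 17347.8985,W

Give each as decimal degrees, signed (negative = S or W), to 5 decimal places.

Point 1:
  Lat: degrees = first 2 digits = 66, minutes = 44.2637; 66 + 44.2637/60 = 66.737728
  S ⇒ negate
  λ: split at 3 digits → 076° and 14.4944′; 76 + 14.4944/60 = 76.241573
  W → negative
Point 2:
  Lat: degrees = first 2 digits = 29, minutes = 7.57513; 29 + 7.57513/60 = 29.126252
  N ⇒ keep positive
  Longitude: degrees = first 3 digits = 157, minutes = 54.897; 157 + 54.897/60 = 157.914950
  hemisphere W, so the sign is −
Point 3:
  Latitude: degrees = first 2 digits = 85, minutes = 49.58688; 85 + 49.58688/60 = 85.826448
  N → positive
  Longitude: degrees = first 3 digits = 142, minutes = 43.3568; 142 + 43.3568/60 = 142.722613
  hemisphere W, so the sign is −
Point 4:
  φ: split at 2 digits → 81° and 56.89791′; 81 + 56.89791/60 = 81.948299
  hemisphere S, so the sign is −
  Longitude: split at 3 digits → 173° and 47.8985′; 173 + 47.8985/60 = 173.798308
  hemisphere W, so the sign is −

1. -66.73773, -76.24157
2. 29.12625, -157.91495
3. 85.82645, -142.72261
4. -81.94830, -173.79831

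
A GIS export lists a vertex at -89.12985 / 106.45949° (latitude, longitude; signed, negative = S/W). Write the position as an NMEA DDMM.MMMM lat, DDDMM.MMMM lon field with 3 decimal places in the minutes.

8907.791,S / 10627.569,E

Latitude is negative → S; |value| = 89.129850
φ: minutes = (89.129850 − 89) × 60 = 7.79100
Lon: fractional part 0.459490 → 27.56940 minutes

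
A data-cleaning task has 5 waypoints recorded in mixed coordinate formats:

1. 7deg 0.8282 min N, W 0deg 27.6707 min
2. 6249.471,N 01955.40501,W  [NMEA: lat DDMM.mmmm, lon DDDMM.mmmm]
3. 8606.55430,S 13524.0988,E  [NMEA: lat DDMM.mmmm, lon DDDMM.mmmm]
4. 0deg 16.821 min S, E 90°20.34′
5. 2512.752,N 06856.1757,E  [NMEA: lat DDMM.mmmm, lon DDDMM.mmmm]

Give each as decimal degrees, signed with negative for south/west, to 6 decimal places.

1. 7.013803, -0.461178
2. 62.824517, -19.923417
3. -86.109238, 135.401647
4. -0.280350, 90.339000
5. 25.212533, 68.936262

Point 1:
  Lat: 7 + 0.8282/60 = 7.0138033
  N ⇒ keep positive
  λ: 0 + 27.6707/60 = 0.4611783
  W → negative
Point 2:
  φ: degrees = first 2 digits = 62, minutes = 49.471; 62 + 49.471/60 = 62.8245167
  N → positive
  Longitude: degrees = first 3 digits = 19, minutes = 55.40501; 19 + 55.40501/60 = 19.9234168
  W ⇒ negate
Point 3:
  φ: degrees = first 2 digits = 86, minutes = 6.5543; 86 + 6.5543/60 = 86.1092383
  S ⇒ negate
  Lon: degrees = first 3 digits = 135, minutes = 24.0988; 135 + 24.0988/60 = 135.4016467
  E → positive
Point 4:
  Lat: 16.821′ = 0.280350°; total 0.2803500
  S ⇒ negate
  Lon: 20.34′ = 0.339000°; total 90.3390000
  E → positive
Point 5:
  φ: degrees = first 2 digits = 25, minutes = 12.752; 25 + 12.752/60 = 25.2125333
  N → positive
  Longitude: degrees = first 3 digits = 68, minutes = 56.1757; 68 + 56.1757/60 = 68.9362617
  E → positive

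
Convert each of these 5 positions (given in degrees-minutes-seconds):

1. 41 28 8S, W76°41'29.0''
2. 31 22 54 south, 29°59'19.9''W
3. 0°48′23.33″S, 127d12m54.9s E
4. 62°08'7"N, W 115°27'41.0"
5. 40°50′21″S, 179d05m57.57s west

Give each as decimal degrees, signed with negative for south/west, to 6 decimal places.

1. -41.468889, -76.691389
2. -31.381667, -29.988861
3. -0.806481, 127.215250
4. 62.135278, -115.461389
5. -40.839167, -179.099325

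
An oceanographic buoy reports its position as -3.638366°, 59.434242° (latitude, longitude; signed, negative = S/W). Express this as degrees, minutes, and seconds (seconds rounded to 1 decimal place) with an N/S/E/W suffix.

Latitude is negative → S; |value| = 3.638366
φ: whole degrees 3; 38.30196′ → 38′ and 18.118″
λ: 0.434242 × 60 = 26.05452′ → 26′, remainder × 60 = 3.271″

3°38′18.1″ S, 59°26′3.3″ E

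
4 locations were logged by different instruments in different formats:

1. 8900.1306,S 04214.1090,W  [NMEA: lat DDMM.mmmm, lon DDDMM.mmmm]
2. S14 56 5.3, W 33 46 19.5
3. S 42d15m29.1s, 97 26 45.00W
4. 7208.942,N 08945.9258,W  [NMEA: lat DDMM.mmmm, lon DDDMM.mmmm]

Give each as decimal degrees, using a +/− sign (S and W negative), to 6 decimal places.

1. -89.002177, -42.235150
2. -14.934806, -33.772083
3. -42.258083, -97.445833
4. 72.149033, -89.765430

Point 1:
  Latitude: degrees = first 2 digits = 89, minutes = 0.1306; 89 + 0.1306/60 = 89.0021767
  S → negative
  Lon: degrees = first 3 digits = 42, minutes = 14.109; 42 + 14.109/60 = 42.2351500
  hemisphere W, so the sign is −
Point 2:
  φ: 56′ + 5.3″ = 56.08833′; 14 + 56.08833/60 = 14.9348056
  S ⇒ negate
  Lon: 46′ + 19.5″ = 46.32500′; 33 + 46.32500/60 = 33.7720833
  W ⇒ negate
Point 3:
  φ: 15′ + 29.1″ = 15.48500′; 42 + 15.48500/60 = 42.2580833
  hemisphere S, so the sign is −
  Longitude: 97 + 26/60 + 45/3600 = 97.4458333
  W ⇒ negate
Point 4:
  Latitude: degrees = first 2 digits = 72, minutes = 8.942; 72 + 8.942/60 = 72.1490333
  N → positive
  Lon: degrees = first 3 digits = 89, minutes = 45.9258; 89 + 45.9258/60 = 89.7654300
  W ⇒ negate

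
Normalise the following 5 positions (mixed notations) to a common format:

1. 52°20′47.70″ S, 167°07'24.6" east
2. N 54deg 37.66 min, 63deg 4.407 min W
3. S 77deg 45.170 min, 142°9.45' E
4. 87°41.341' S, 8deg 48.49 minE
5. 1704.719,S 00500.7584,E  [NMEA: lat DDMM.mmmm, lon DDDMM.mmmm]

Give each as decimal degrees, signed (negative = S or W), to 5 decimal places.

1. -52.34658, 167.12350
2. 54.62767, -63.07345
3. -77.75283, 142.15750
4. -87.68902, 8.80817
5. -17.07865, 5.01264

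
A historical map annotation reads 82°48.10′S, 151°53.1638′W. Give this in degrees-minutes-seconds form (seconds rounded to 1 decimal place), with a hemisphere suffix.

82°48′6.0″ S, 151°53′9.8″ W

Latitude: fractional minutes 0.10000 × 60 = 6.000″
λ: 53.16380′ → 53′ and 0.16380 × 60 = 9.828″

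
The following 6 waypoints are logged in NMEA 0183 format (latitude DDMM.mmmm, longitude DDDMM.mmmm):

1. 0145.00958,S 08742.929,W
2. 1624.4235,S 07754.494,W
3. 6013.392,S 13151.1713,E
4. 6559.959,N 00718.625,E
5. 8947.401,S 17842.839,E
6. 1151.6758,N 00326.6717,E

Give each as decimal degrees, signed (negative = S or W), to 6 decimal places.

1. -1.750160, -87.715483
2. -16.407058, -77.908233
3. -60.223200, 131.852855
4. 65.999317, 7.310417
5. -89.790017, 178.713983
6. 11.861263, 3.444528

Point 1:
  Latitude: degrees = first 2 digits = 1, minutes = 45.00958; 1 + 45.00958/60 = 1.7501597
  hemisphere S, so the sign is −
  Longitude: degrees = first 3 digits = 87, minutes = 42.929; 87 + 42.929/60 = 87.7154833
  hemisphere W, so the sign is −
Point 2:
  Latitude: degrees = first 2 digits = 16, minutes = 24.4235; 16 + 24.4235/60 = 16.4070583
  S ⇒ negate
  Longitude: split at 3 digits → 077° and 54.494′; 77 + 54.494/60 = 77.9082333
  hemisphere W, so the sign is −
Point 3:
  Latitude: degrees = first 2 digits = 60, minutes = 13.392; 60 + 13.392/60 = 60.2232000
  S ⇒ negate
  Lon: degrees = first 3 digits = 131, minutes = 51.1713; 131 + 51.1713/60 = 131.8528550
  E → positive
Point 4:
  φ: split at 2 digits → 65° and 59.959′; 65 + 59.959/60 = 65.9993167
  N ⇒ keep positive
  Lon: split at 3 digits → 007° and 18.625′; 7 + 18.625/60 = 7.3104167
  E → positive
Point 5:
  φ: degrees = first 2 digits = 89, minutes = 47.401; 89 + 47.401/60 = 89.7900167
  S ⇒ negate
  Longitude: degrees = first 3 digits = 178, minutes = 42.839; 178 + 42.839/60 = 178.7139833
  E → positive
Point 6:
  Lat: split at 2 digits → 11° and 51.6758′; 11 + 51.6758/60 = 11.8612633
  N ⇒ keep positive
  Longitude: split at 3 digits → 003° and 26.6717′; 3 + 26.6717/60 = 3.4445283
  E ⇒ keep positive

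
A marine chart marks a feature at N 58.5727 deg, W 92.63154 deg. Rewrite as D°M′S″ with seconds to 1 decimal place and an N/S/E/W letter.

58°34′21.7″ N, 92°37′53.5″ W

Lat: whole degrees 58; 34.36200′ → 34′ and 21.720″
Lon: 0.631540° → 37.89240′; 0.89240 × 60 = 53.544″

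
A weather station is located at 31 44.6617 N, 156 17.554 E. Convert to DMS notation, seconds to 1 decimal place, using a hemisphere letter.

Lat: 44.66170′ → 44′ and 0.66170 × 60 = 39.702″
Lon: 17.55400′ → 17′ and 0.55400 × 60 = 33.240″

31°44′39.7″ N, 156°17′33.2″ E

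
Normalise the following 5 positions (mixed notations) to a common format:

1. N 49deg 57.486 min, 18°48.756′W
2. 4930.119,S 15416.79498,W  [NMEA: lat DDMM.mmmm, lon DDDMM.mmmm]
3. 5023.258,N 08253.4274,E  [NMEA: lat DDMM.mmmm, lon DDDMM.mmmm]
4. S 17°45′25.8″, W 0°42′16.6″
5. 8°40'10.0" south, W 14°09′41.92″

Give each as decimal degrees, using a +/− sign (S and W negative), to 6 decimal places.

1. 49.958100, -18.812600
2. -49.501983, -154.279916
3. 50.387633, 82.890457
4. -17.757167, -0.704611
5. -8.669444, -14.161644

Point 1:
  Lat: 49 + 57.486/60 = 49.9581000
  N → positive
  λ: 18 + 48.756/60 = 18.8126000
  W → negative
Point 2:
  Latitude: degrees = first 2 digits = 49, minutes = 30.119; 49 + 30.119/60 = 49.5019833
  S → negative
  λ: degrees = first 3 digits = 154, minutes = 16.79498; 154 + 16.79498/60 = 154.2799163
  W ⇒ negate
Point 3:
  Latitude: split at 2 digits → 50° and 23.258′; 50 + 23.258/60 = 50.3876333
  N ⇒ keep positive
  λ: split at 3 digits → 082° and 53.4274′; 82 + 53.4274/60 = 82.8904567
  E ⇒ keep positive
Point 4:
  Lat: 17° + 45/60 + 25.8/3600 = 17 + 0.750000 + 0.007167 = 17.7571667
  S ⇒ negate
  Lon: 42′ + 16.6″ = 42.27667′; 0 + 42.27667/60 = 0.7046111
  W ⇒ negate
Point 5:
  φ: 8° + 40/60 + 10/3600 = 8 + 0.666667 + 0.002778 = 8.6694444
  hemisphere S, so the sign is −
  Lon: 14° + 9/60 + 41.92/3600 = 14 + 0.150000 + 0.011644 = 14.1616444
  W → negative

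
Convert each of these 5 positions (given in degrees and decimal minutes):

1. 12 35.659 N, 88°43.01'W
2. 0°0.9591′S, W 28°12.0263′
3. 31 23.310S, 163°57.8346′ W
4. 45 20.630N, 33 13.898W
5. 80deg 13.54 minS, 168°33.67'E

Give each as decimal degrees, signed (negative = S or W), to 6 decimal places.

Point 1:
  Latitude: 12 + 35.659/60 = 12.5943167
  N ⇒ keep positive
  Longitude: 88 + 43.01/60 = 88.7168333
  W → negative
Point 2:
  Lat: 0 + 0.9591/60 = 0.0159850
  S ⇒ negate
  Lon: 28 + 12.0263/60 = 28.2004383
  W → negative
Point 3:
  Lat: 31 + 23.31/60 = 31.3885000
  S ⇒ negate
  Lon: 57.8346′ = 0.963910°; total 163.9639100
  W ⇒ negate
Point 4:
  φ: 20.63′ = 0.343833°; total 45.3438333
  N → positive
  Longitude: 33 + 13.898/60 = 33.2316333
  W ⇒ negate
Point 5:
  Lat: 80 + 13.54/60 = 80.2256667
  hemisphere S, so the sign is −
  Lon: 168 + 33.67/60 = 168.5611667
  E → positive

1. 12.594317, -88.716833
2. -0.015985, -28.200438
3. -31.388500, -163.963910
4. 45.343833, -33.231633
5. -80.225667, 168.561167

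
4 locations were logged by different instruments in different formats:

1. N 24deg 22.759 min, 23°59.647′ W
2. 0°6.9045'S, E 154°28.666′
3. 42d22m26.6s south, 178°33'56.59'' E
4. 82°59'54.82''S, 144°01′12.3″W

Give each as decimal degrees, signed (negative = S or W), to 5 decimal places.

1. 24.37932, -23.99412
2. -0.11508, 154.47777
3. -42.37406, 178.56572
4. -82.99856, -144.02008

Point 1:
  Lat: 24 + 22.759/60 = 24.379317
  N ⇒ keep positive
  Lon: 59.647′ = 0.994117°; total 23.994117
  W → negative
Point 2:
  φ: 0 + 6.9045/60 = 0.115075
  hemisphere S, so the sign is −
  Lon: 154 + 28.666/60 = 154.477767
  E → positive
Point 3:
  Latitude: 42° + 22/60 + 26.6/3600 = 42 + 0.366667 + 0.007389 = 42.374056
  hemisphere S, so the sign is −
  λ: 178 + 33/60 + 56.59/3600 = 178.565719
  E ⇒ keep positive
Point 4:
  φ: 82° + 59/60 + 54.82/3600 = 82 + 0.983333 + 0.015228 = 82.998561
  hemisphere S, so the sign is −
  Lon: 144 + 1/60 + 12.3/3600 = 144.020083
  W → negative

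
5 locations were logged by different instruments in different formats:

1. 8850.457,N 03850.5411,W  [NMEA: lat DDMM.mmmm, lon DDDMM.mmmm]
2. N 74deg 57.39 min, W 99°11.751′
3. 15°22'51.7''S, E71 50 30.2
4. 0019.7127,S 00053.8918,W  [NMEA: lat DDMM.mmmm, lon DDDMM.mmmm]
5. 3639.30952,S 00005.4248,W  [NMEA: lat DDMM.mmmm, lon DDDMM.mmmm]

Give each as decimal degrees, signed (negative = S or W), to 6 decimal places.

1. 88.840950, -38.842352
2. 74.956500, -99.195850
3. -15.381028, 71.841722
4. -0.328545, -0.898197
5. -36.655159, -0.090413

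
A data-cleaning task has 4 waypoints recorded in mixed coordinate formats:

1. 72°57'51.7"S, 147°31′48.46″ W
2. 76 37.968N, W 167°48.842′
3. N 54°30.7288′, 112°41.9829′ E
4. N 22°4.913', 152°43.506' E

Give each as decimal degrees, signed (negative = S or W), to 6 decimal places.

1. -72.964361, -147.530128
2. 76.632800, -167.814033
3. 54.512147, 112.699715
4. 22.081883, 152.725100

Point 1:
  Lat: 57′ + 51.7″ = 57.86167′; 72 + 57.86167/60 = 72.9643611
  S → negative
  λ: 147 + 31/60 + 48.46/3600 = 147.5301278
  hemisphere W, so the sign is −
Point 2:
  Lat: 76 + 37.968/60 = 76.6328000
  N ⇒ keep positive
  Lon: 167 + 48.842/60 = 167.8140333
  hemisphere W, so the sign is −
Point 3:
  Lat: 54 + 30.7288/60 = 54.5121467
  N ⇒ keep positive
  λ: 41.9829′ = 0.699715°; total 112.6997150
  E ⇒ keep positive
Point 4:
  φ: 4.913′ = 0.081883°; total 22.0818833
  N → positive
  Lon: 43.506′ = 0.725100°; total 152.7251000
  E ⇒ keep positive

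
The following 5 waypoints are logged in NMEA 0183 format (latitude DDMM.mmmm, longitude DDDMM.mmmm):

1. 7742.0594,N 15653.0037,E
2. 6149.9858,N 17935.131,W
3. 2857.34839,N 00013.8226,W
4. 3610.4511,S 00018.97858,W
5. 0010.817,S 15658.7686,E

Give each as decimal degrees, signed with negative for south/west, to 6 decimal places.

Point 1:
  Latitude: degrees = first 2 digits = 77, minutes = 42.0594; 77 + 42.0594/60 = 77.7009900
  N ⇒ keep positive
  λ: split at 3 digits → 156° and 53.0037′; 156 + 53.0037/60 = 156.8833950
  E ⇒ keep positive
Point 2:
  Lat: degrees = first 2 digits = 61, minutes = 49.9858; 61 + 49.9858/60 = 61.8330967
  N → positive
  Longitude: split at 3 digits → 179° and 35.131′; 179 + 35.131/60 = 179.5855167
  W → negative
Point 3:
  Lat: degrees = first 2 digits = 28, minutes = 57.34839; 28 + 57.34839/60 = 28.9558065
  N → positive
  λ: split at 3 digits → 000° and 13.8226′; 0 + 13.8226/60 = 0.2303767
  W → negative
Point 4:
  Lat: degrees = first 2 digits = 36, minutes = 10.4511; 36 + 10.4511/60 = 36.1741850
  hemisphere S, so the sign is −
  Longitude: degrees = first 3 digits = 0, minutes = 18.97858; 0 + 18.97858/60 = 0.3163097
  hemisphere W, so the sign is −
Point 5:
  φ: degrees = first 2 digits = 0, minutes = 10.817; 0 + 10.817/60 = 0.1802833
  S ⇒ negate
  Lon: split at 3 digits → 156° and 58.7686′; 156 + 58.7686/60 = 156.9794767
  E ⇒ keep positive

1. 77.700990, 156.883395
2. 61.833097, -179.585517
3. 28.955807, -0.230377
4. -36.174185, -0.316310
5. -0.180283, 156.979477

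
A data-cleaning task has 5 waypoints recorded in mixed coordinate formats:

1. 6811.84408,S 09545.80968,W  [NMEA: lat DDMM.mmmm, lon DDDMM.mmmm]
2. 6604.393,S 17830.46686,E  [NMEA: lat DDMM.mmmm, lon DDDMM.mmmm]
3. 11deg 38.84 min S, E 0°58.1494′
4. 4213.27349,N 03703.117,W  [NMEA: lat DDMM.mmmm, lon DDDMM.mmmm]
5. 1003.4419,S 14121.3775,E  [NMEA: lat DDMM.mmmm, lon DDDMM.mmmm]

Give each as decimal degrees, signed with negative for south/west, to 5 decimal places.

1. -68.19740, -95.76349
2. -66.07322, 178.50778
3. -11.64733, 0.96916
4. 42.22122, -37.05195
5. -10.05737, 141.35629

Point 1:
  Latitude: split at 2 digits → 68° and 11.84408′; 68 + 11.84408/60 = 68.197401
  S → negative
  λ: degrees = first 3 digits = 95, minutes = 45.80968; 95 + 45.80968/60 = 95.763495
  hemisphere W, so the sign is −
Point 2:
  Latitude: split at 2 digits → 66° and 4.393′; 66 + 4.393/60 = 66.073217
  S → negative
  Lon: split at 3 digits → 178° and 30.46686′; 178 + 30.46686/60 = 178.507781
  E ⇒ keep positive
Point 3:
  Latitude: 11 + 38.84/60 = 11.647333
  S → negative
  λ: 58.1494′ = 0.969157°; total 0.969157
  E → positive
Point 4:
  φ: degrees = first 2 digits = 42, minutes = 13.27349; 42 + 13.27349/60 = 42.221225
  N → positive
  Lon: degrees = first 3 digits = 37, minutes = 3.117; 37 + 3.117/60 = 37.051950
  W ⇒ negate
Point 5:
  φ: degrees = first 2 digits = 10, minutes = 3.4419; 10 + 3.4419/60 = 10.057365
  S ⇒ negate
  Lon: degrees = first 3 digits = 141, minutes = 21.3775; 141 + 21.3775/60 = 141.356292
  E ⇒ keep positive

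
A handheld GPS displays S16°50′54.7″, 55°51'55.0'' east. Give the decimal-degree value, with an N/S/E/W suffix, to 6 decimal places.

φ: 16° + 50/60 + 54.7/3600 = 16 + 0.833333 + 0.015194 = 16.8485278
Longitude: 55 + 51/60 + 55/3600 = 55.8652778

16.848528° S, 55.865278° E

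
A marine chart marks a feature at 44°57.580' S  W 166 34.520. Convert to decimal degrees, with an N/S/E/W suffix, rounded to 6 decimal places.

Lat: 57.58′ = 0.959667°; total 44.9596667
Longitude: 166 + 34.52/60 = 166.5753333

44.959667° S, 166.575333° W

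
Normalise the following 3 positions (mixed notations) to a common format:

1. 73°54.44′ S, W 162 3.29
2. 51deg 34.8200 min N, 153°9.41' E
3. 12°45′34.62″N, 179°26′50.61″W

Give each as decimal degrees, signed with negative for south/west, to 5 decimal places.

1. -73.90733, -162.05483
2. 51.58033, 153.15683
3. 12.75962, -179.44739

Point 1:
  Lat: 73 + 54.44/60 = 73.907333
  S → negative
  Longitude: 162 + 3.29/60 = 162.054833
  W ⇒ negate
Point 2:
  Latitude: 34.82′ = 0.580333°; total 51.580333
  N ⇒ keep positive
  λ: 9.41′ = 0.156833°; total 153.156833
  E ⇒ keep positive
Point 3:
  φ: 45′ + 34.62″ = 45.57700′; 12 + 45.57700/60 = 12.759617
  N → positive
  Longitude: 26′ + 50.61″ = 26.84350′; 179 + 26.84350/60 = 179.447392
  W ⇒ negate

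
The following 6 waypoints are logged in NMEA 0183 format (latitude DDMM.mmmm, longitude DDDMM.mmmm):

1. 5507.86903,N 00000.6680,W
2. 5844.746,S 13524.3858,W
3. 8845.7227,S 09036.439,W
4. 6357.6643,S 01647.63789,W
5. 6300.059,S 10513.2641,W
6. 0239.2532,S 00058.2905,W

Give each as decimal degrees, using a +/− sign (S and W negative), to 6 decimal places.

1. 55.131151, -0.011133
2. -58.745767, -135.406430
3. -88.762045, -90.607317
4. -63.961072, -16.793965
5. -63.000983, -105.221068
6. -2.654220, -0.971508

Point 1:
  φ: split at 2 digits → 55° and 7.86903′; 55 + 7.86903/60 = 55.1311505
  N ⇒ keep positive
  λ: split at 3 digits → 000° and 0.668′; 0 + 0.668/60 = 0.0111333
  W ⇒ negate
Point 2:
  Lat: degrees = first 2 digits = 58, minutes = 44.746; 58 + 44.746/60 = 58.7457667
  hemisphere S, so the sign is −
  Longitude: split at 3 digits → 135° and 24.3858′; 135 + 24.3858/60 = 135.4064300
  hemisphere W, so the sign is −
Point 3:
  φ: split at 2 digits → 88° and 45.7227′; 88 + 45.7227/60 = 88.7620450
  S → negative
  Longitude: degrees = first 3 digits = 90, minutes = 36.439; 90 + 36.439/60 = 90.6073167
  W → negative
Point 4:
  φ: degrees = first 2 digits = 63, minutes = 57.6643; 63 + 57.6643/60 = 63.9610717
  S ⇒ negate
  Lon: degrees = first 3 digits = 16, minutes = 47.63789; 16 + 47.63789/60 = 16.7939648
  hemisphere W, so the sign is −
Point 5:
  Lat: degrees = first 2 digits = 63, minutes = 0.059; 63 + 0.059/60 = 63.0009833
  S → negative
  Longitude: degrees = first 3 digits = 105, minutes = 13.2641; 105 + 13.2641/60 = 105.2210683
  W → negative
Point 6:
  Lat: degrees = first 2 digits = 2, minutes = 39.2532; 2 + 39.2532/60 = 2.6542200
  S → negative
  Longitude: degrees = first 3 digits = 0, minutes = 58.2905; 0 + 58.2905/60 = 0.9715083
  W ⇒ negate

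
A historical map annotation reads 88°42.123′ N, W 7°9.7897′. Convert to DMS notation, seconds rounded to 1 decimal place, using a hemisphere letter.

φ: 42.12300′ → 42′ and 0.12300 × 60 = 7.380″
Longitude: 9.78970′ → 9′ and 0.78970 × 60 = 47.382″

88°42′7.4″ N, 7°09′47.4″ W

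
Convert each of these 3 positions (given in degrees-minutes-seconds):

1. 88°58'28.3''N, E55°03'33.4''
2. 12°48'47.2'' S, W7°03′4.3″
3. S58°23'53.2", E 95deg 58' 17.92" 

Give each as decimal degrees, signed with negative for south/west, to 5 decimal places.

1. 88.97453, 55.05928
2. -12.81311, -7.05119
3. -58.39811, 95.97164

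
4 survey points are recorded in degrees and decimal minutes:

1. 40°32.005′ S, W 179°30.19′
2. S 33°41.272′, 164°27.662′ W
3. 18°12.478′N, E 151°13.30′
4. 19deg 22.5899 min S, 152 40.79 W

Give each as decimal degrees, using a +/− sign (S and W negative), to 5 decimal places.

1. -40.53342, -179.50317
2. -33.68787, -164.46103
3. 18.20797, 151.22167
4. -19.37650, -152.67983

Point 1:
  Lat: 32.005′ = 0.533417°; total 40.533417
  S → negative
  Longitude: 30.19′ = 0.503167°; total 179.503167
  hemisphere W, so the sign is −
Point 2:
  Lat: 33 + 41.272/60 = 33.687867
  hemisphere S, so the sign is −
  λ: 27.662′ = 0.461033°; total 164.461033
  W ⇒ negate
Point 3:
  φ: 18 + 12.478/60 = 18.207967
  N ⇒ keep positive
  Longitude: 151 + 13.3/60 = 151.221667
  E → positive
Point 4:
  Lat: 19 + 22.5899/60 = 19.376498
  S ⇒ negate
  Lon: 40.79′ = 0.679833°; total 152.679833
  hemisphere W, so the sign is −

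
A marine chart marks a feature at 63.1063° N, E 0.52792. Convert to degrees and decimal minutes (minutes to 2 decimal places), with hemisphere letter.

63° 6.38′ N, 0° 31.68′ E

Latitude: 63° + 0.106300 × 60 = 63° 6.3780′
Longitude: fractional part 0.527920 → 31.6752 minutes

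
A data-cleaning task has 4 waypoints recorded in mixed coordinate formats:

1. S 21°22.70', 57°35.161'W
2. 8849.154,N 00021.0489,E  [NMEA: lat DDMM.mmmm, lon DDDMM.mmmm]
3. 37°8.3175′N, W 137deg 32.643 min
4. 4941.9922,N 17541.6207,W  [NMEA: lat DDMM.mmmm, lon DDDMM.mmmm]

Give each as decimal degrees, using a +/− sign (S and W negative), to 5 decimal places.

1. -21.37833, -57.58602
2. 88.81923, 0.35082
3. 37.13863, -137.54405
4. 49.69987, -175.69368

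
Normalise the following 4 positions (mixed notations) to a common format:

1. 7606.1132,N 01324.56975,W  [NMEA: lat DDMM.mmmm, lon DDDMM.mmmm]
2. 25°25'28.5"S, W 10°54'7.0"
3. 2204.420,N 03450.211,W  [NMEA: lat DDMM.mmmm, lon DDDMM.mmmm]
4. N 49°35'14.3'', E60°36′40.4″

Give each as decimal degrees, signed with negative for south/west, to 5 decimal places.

1. 76.10189, -13.40950
2. -25.42458, -10.90194
3. 22.07367, -34.83685
4. 49.58731, 60.61122

Point 1:
  φ: degrees = first 2 digits = 76, minutes = 6.1132; 76 + 6.1132/60 = 76.101887
  N → positive
  Longitude: degrees = first 3 digits = 13, minutes = 24.56975; 13 + 24.56975/60 = 13.409496
  W → negative
Point 2:
  Latitude: 25′ + 28.5″ = 25.47500′; 25 + 25.47500/60 = 25.424583
  hemisphere S, so the sign is −
  Longitude: 10 + 54/60 + 7/3600 = 10.901944
  hemisphere W, so the sign is −
Point 3:
  Latitude: degrees = first 2 digits = 22, minutes = 4.42; 22 + 4.42/60 = 22.073667
  N ⇒ keep positive
  λ: split at 3 digits → 034° and 50.211′; 34 + 50.211/60 = 34.836850
  W ⇒ negate
Point 4:
  Lat: 49° + 35/60 + 14.3/3600 = 49 + 0.583333 + 0.003972 = 49.587306
  N ⇒ keep positive
  Longitude: 60 + 36/60 + 40.4/3600 = 60.611222
  E → positive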